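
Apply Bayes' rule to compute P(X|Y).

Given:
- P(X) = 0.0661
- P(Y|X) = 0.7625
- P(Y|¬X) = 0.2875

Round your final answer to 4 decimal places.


Bayes' theorem: P(X|Y) = P(Y|X) × P(X) / P(Y)

Step 1: Calculate P(Y) using law of total probability
P(Y) = P(Y|X)P(X) + P(Y|¬X)P(¬X)
     = 0.7625 × 0.0661 + 0.2875 × 0.9339
     = 0.05040125 + 0.26849625
     = 0.31889750

Step 2: Apply Bayes' theorem
P(X|Y) = P(Y|X) × P(X) / P(Y)
       = 0.05040125 / 0.31889750
       = 0.1580


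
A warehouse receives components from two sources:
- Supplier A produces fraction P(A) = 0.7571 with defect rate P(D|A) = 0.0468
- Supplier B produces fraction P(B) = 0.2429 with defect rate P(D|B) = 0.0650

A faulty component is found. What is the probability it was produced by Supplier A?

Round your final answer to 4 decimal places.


Let A = from Supplier A, D = faulty

Given:
- P(A) = 0.7571, P(B) = 0.2429
- P(D|A) = 0.0468, P(D|B) = 0.0650

Step 1: Find P(D)
P(D) = P(D|A)P(A) + P(D|B)P(B)
     = 0.0468 × 0.7571 + 0.0650 × 0.2429
     = 0.03543228 + 0.01578850
     = 0.05122078

Step 2: Apply Bayes' theorem
P(A|D) = P(D|A)P(A) / P(D)
       = 0.03543228 / 0.05122078
       = 0.6918


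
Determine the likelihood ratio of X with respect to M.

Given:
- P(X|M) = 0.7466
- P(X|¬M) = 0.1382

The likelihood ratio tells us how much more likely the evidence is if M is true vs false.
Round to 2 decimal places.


Likelihood Ratio (LR) = P(X|M) / P(X|¬M)

LR = 0.7466 / 0.1382
   = 5.40

The evidence is 5.40 times more likely if M is true than if M is false.
LR > 1, so observing X raises the odds in favor of M.


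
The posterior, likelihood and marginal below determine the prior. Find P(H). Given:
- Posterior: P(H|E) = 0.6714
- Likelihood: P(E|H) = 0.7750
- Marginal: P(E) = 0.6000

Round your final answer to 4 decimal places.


From Bayes' theorem: P(H|E) = P(E|H) × P(H) / P(E)

Rearranging for P(H):
P(H) = P(H|E) × P(E) / P(E|H)
     = 0.6714 × 0.6000 / 0.7750
     = 0.40284000 / 0.7750
     = 0.5198


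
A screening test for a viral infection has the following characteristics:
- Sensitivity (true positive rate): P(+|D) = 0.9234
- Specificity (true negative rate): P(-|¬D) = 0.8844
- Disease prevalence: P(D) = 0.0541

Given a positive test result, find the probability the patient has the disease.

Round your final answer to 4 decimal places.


Let D = has disease, + = positive test

Given:
- P(D) = 0.0541 (prevalence)
- P(+|D) = 0.9234 (sensitivity)
- P(-|¬D) = 0.8844 (specificity)
- P(+|¬D) = 0.1156 (false positive rate = 1 - specificity)

Step 1: Find P(+)
P(+) = P(+|D)P(D) + P(+|¬D)P(¬D)
     = 0.9234 × 0.0541 + 0.1156 × 0.9459
     = 0.04995594 + 0.10934604
     = 0.15930198

Step 2: Apply Bayes' theorem for P(D|+)
P(D|+) = P(+|D)P(D) / P(+)
       = 0.04995594 / 0.15930198
       = 0.3136


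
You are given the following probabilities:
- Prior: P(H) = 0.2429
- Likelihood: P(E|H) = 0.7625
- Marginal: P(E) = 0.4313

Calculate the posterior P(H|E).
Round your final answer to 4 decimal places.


Using Bayes' theorem:

P(H|E) = P(E|H) × P(H) / P(E)
       = 0.7625 × 0.2429 / 0.4313
       = 0.18521125 / 0.4313
       = 0.4294

The evidence strengthens our belief in H.
Prior: 0.2429 → Posterior: 0.4294


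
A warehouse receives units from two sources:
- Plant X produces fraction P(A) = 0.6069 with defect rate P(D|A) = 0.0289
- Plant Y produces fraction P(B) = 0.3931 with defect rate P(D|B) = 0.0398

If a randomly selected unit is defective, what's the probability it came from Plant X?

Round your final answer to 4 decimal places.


Let A = from Plant X, D = defective

Given:
- P(A) = 0.6069, P(B) = 0.3931
- P(D|A) = 0.0289, P(D|B) = 0.0398

Step 1: Find P(D)
P(D) = P(D|A)P(A) + P(D|B)P(B)
     = 0.0289 × 0.6069 + 0.0398 × 0.3931
     = 0.01753941 + 0.01564538
     = 0.03318479

Step 2: Apply Bayes' theorem
P(A|D) = P(D|A)P(A) / P(D)
       = 0.01753941 / 0.03318479
       = 0.5285


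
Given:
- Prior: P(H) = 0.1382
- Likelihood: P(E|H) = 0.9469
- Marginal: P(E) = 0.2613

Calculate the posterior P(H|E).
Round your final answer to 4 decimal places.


Using Bayes' theorem:

P(H|E) = P(E|H) × P(H) / P(E)
       = 0.9469 × 0.1382 / 0.2613
       = 0.13086158 / 0.2613
       = 0.5008

The evidence strengthens our belief in H.
Prior: 0.1382 → Posterior: 0.5008


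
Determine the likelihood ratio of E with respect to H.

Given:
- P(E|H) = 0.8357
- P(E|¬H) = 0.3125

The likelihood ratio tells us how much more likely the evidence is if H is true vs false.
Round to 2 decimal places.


Likelihood Ratio (LR) = P(E|H) / P(E|¬H)

LR = 0.8357 / 0.3125
   = 2.67

The evidence is 2.67 times more likely if H is true than if H is false.
Since LR > 1, the evidence supports H over ¬H.


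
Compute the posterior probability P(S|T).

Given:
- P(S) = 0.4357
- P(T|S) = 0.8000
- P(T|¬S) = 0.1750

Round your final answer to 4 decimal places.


Bayes' theorem: P(S|T) = P(T|S) × P(S) / P(T)

Step 1: Calculate P(T) using law of total probability
P(T) = P(T|S)P(S) + P(T|¬S)P(¬S)
     = 0.8000 × 0.4357 + 0.1750 × 0.5643
     = 0.34856000 + 0.09875250
     = 0.44731250

Step 2: Apply Bayes' theorem
P(S|T) = P(T|S) × P(S) / P(T)
       = 0.34856000 / 0.44731250
       = 0.7792


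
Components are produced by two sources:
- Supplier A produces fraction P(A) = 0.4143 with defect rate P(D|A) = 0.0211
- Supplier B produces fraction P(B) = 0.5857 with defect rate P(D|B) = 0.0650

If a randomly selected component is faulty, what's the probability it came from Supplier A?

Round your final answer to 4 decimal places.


Let A = from Supplier A, D = faulty

Given:
- P(A) = 0.4143, P(B) = 0.5857
- P(D|A) = 0.0211, P(D|B) = 0.0650

Step 1: Find P(D)
P(D) = P(D|A)P(A) + P(D|B)P(B)
     = 0.0211 × 0.4143 + 0.0650 × 0.5857
     = 0.00874173 + 0.03807050
     = 0.04681223

Step 2: Apply Bayes' theorem
P(A|D) = P(D|A)P(A) / P(D)
       = 0.00874173 / 0.04681223
       = 0.1867


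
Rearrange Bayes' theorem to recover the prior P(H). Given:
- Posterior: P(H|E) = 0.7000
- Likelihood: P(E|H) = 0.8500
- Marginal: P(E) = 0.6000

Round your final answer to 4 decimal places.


From Bayes' theorem: P(H|E) = P(E|H) × P(H) / P(E)

Rearranging for P(H):
P(H) = P(H|E) × P(E) / P(E|H)
     = 0.7000 × 0.6000 / 0.8500
     = 0.42000000 / 0.8500
     = 0.4941


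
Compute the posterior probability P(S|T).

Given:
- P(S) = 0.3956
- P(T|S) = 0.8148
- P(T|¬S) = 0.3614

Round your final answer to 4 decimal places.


Bayes' theorem: P(S|T) = P(T|S) × P(S) / P(T)

Step 1: Calculate P(T) using law of total probability
P(T) = P(T|S)P(S) + P(T|¬S)P(¬S)
     = 0.8148 × 0.3956 + 0.3614 × 0.6044
     = 0.32233488 + 0.21843016
     = 0.54076504

Step 2: Apply Bayes' theorem
P(S|T) = P(T|S) × P(S) / P(T)
       = 0.32233488 / 0.54076504
       = 0.5961


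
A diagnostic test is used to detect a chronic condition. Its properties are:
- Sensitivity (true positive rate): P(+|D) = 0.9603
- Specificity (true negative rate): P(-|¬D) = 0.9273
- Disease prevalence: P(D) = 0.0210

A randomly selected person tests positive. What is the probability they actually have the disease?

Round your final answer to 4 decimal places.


Let D = has disease, + = positive test

Given:
- P(D) = 0.0210 (prevalence)
- P(+|D) = 0.9603 (sensitivity)
- P(-|¬D) = 0.9273 (specificity)
- P(+|¬D) = 0.0727 (false positive rate = 1 - specificity)

Step 1: Find P(+)
P(+) = P(+|D)P(D) + P(+|¬D)P(¬D)
     = 0.9603 × 0.0210 + 0.0727 × 0.9790
     = 0.02016630 + 0.07117330
     = 0.09133960

Step 2: Apply Bayes' theorem for P(D|+)
P(D|+) = P(+|D)P(D) / P(+)
       = 0.02016630 / 0.09133960
       = 0.2208


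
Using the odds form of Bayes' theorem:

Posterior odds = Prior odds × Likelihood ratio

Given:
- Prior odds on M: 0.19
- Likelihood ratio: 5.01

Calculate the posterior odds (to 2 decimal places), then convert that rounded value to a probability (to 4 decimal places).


Step 1: Calculate posterior odds
Posterior odds = Prior odds × LR
               = 0.19 × 5.01
               = 0.95

Step 2: Convert to probability
P(M|E) = Posterior odds / (1 + Posterior odds)
       = 0.95 / (1 + 0.95)
       = 0.95 / 1.95
       = 0.4872

The evidence increased P(M) from 0.1597 to 0.4872.


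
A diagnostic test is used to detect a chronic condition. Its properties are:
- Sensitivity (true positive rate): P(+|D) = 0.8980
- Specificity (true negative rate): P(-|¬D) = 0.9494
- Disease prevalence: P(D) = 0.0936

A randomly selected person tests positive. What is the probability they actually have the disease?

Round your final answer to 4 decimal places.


Let D = has disease, + = positive test

Given:
- P(D) = 0.0936 (prevalence)
- P(+|D) = 0.8980 (sensitivity)
- P(-|¬D) = 0.9494 (specificity)
- P(+|¬D) = 0.0506 (false positive rate = 1 - specificity)

Step 1: Find P(+)
P(+) = P(+|D)P(D) + P(+|¬D)P(¬D)
     = 0.8980 × 0.0936 + 0.0506 × 0.9064
     = 0.08405280 + 0.04586384
     = 0.12991664

Step 2: Apply Bayes' theorem for P(D|+)
P(D|+) = P(+|D)P(D) / P(+)
       = 0.08405280 / 0.12991664
       = 0.6470


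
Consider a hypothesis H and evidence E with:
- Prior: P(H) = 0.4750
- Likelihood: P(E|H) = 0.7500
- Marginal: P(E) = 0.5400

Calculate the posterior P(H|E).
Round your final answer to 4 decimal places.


Using Bayes' theorem:

P(H|E) = P(E|H) × P(H) / P(E)
       = 0.7500 × 0.4750 / 0.5400
       = 0.35625000 / 0.5400
       = 0.6597

The evidence strengthens our belief in H.
Prior: 0.4750 → Posterior: 0.6597


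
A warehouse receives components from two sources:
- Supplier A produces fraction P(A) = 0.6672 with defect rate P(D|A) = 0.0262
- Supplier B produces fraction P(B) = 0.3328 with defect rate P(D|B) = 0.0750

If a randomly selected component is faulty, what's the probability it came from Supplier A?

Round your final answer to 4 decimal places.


Let A = from Supplier A, D = faulty

Given:
- P(A) = 0.6672, P(B) = 0.3328
- P(D|A) = 0.0262, P(D|B) = 0.0750

Step 1: Find P(D)
P(D) = P(D|A)P(A) + P(D|B)P(B)
     = 0.0262 × 0.6672 + 0.0750 × 0.3328
     = 0.01748064 + 0.02496000
     = 0.04244064

Step 2: Apply Bayes' theorem
P(A|D) = P(D|A)P(A) / P(D)
       = 0.01748064 / 0.04244064
       = 0.4119


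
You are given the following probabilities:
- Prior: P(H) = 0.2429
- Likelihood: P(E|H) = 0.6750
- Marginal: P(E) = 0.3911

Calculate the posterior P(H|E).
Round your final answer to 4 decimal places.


Using Bayes' theorem:

P(H|E) = P(E|H) × P(H) / P(E)
       = 0.6750 × 0.2429 / 0.3911
       = 0.16395750 / 0.3911
       = 0.4192

The evidence strengthens our belief in H.
Prior: 0.2429 → Posterior: 0.4192


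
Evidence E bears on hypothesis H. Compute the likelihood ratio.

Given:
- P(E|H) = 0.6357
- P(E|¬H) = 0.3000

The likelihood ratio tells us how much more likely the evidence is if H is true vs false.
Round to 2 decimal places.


Likelihood Ratio (LR) = P(E|H) / P(E|¬H)

LR = 0.6357 / 0.3000
   = 2.12

The evidence is 2.12 times more likely if H is true than if H is false.
LR > 1, so observing E raises the odds in favor of H.


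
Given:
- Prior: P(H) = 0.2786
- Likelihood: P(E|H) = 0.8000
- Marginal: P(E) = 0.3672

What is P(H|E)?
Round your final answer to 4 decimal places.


Using Bayes' theorem:

P(H|E) = P(E|H) × P(H) / P(E)
       = 0.8000 × 0.2786 / 0.3672
       = 0.22288000 / 0.3672
       = 0.6070

The evidence strengthens our belief in H.
Prior: 0.2786 → Posterior: 0.6070


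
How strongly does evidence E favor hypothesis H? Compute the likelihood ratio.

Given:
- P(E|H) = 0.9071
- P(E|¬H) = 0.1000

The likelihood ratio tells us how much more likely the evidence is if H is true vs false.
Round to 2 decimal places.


Likelihood Ratio (LR) = P(E|H) / P(E|¬H)

LR = 0.9071 / 0.1000
   = 9.07

The evidence is 9.07 times more likely if H is true than if H is false.
Since LR > 1, the evidence supports H over ¬H.


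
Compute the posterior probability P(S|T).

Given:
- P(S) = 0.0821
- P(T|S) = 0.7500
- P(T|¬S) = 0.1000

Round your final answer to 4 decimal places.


Bayes' theorem: P(S|T) = P(T|S) × P(S) / P(T)

Step 1: Calculate P(T) using law of total probability
P(T) = P(T|S)P(S) + P(T|¬S)P(¬S)
     = 0.7500 × 0.0821 + 0.1000 × 0.9179
     = 0.06157500 + 0.09179000
     = 0.15336500

Step 2: Apply Bayes' theorem
P(S|T) = P(T|S) × P(S) / P(T)
       = 0.06157500 / 0.15336500
       = 0.4015


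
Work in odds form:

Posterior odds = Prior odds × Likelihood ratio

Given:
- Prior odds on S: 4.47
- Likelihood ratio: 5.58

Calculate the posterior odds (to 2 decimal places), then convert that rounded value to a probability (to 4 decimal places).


Step 1: Calculate posterior odds
Posterior odds = Prior odds × LR
               = 4.47 × 5.58
               = 24.94

Step 2: Convert to probability
P(S|E) = Posterior odds / (1 + Posterior odds)
       = 24.94 / (1 + 24.94)
       = 24.94 / 25.94
       = 0.9614

The evidence increased P(S) from 0.8172 to 0.9614.


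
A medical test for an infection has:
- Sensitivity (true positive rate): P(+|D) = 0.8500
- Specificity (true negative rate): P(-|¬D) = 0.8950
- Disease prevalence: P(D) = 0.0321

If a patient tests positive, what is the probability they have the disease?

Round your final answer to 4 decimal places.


Let D = has disease, + = positive test

Given:
- P(D) = 0.0321 (prevalence)
- P(+|D) = 0.8500 (sensitivity)
- P(-|¬D) = 0.8950 (specificity)
- P(+|¬D) = 0.1050 (false positive rate = 1 - specificity)

Step 1: Find P(+)
P(+) = P(+|D)P(D) + P(+|¬D)P(¬D)
     = 0.8500 × 0.0321 + 0.1050 × 0.9679
     = 0.02728500 + 0.10162950
     = 0.12891450

Step 2: Apply Bayes' theorem for P(D|+)
P(D|+) = P(+|D)P(D) / P(+)
       = 0.02728500 / 0.12891450
       = 0.2117


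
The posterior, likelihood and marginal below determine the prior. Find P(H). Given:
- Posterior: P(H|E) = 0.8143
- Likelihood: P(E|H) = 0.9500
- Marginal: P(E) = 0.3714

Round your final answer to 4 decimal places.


From Bayes' theorem: P(H|E) = P(E|H) × P(H) / P(E)

Rearranging for P(H):
P(H) = P(H|E) × P(E) / P(E|H)
     = 0.8143 × 0.3714 / 0.9500
     = 0.30243102 / 0.9500
     = 0.3183


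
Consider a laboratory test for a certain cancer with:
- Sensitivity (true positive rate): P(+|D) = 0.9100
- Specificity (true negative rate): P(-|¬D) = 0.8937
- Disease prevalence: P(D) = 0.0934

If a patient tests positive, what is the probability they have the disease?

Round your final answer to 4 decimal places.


Let D = has disease, + = positive test

Given:
- P(D) = 0.0934 (prevalence)
- P(+|D) = 0.9100 (sensitivity)
- P(-|¬D) = 0.8937 (specificity)
- P(+|¬D) = 0.1063 (false positive rate = 1 - specificity)

Step 1: Find P(+)
P(+) = P(+|D)P(D) + P(+|¬D)P(¬D)
     = 0.9100 × 0.0934 + 0.1063 × 0.9066
     = 0.08499400 + 0.09637158
     = 0.18136558

Step 2: Apply Bayes' theorem for P(D|+)
P(D|+) = P(+|D)P(D) / P(+)
       = 0.08499400 / 0.18136558
       = 0.4686


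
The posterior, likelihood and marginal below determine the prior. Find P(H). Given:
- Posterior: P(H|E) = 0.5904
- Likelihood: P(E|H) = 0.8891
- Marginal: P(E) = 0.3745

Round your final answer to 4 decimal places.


From Bayes' theorem: P(H|E) = P(E|H) × P(H) / P(E)

Rearranging for P(H):
P(H) = P(H|E) × P(E) / P(E|H)
     = 0.5904 × 0.3745 / 0.8891
     = 0.22110480 / 0.8891
     = 0.2487


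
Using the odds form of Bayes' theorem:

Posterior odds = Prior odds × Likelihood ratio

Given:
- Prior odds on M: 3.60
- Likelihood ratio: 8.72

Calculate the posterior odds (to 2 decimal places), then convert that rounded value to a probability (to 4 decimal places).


Step 1: Calculate posterior odds
Posterior odds = Prior odds × LR
               = 3.60 × 8.72
               = 31.39

Step 2: Convert to probability
P(M|E) = Posterior odds / (1 + Posterior odds)
       = 31.39 / (1 + 31.39)
       = 31.39 / 32.39
       = 0.9691

The evidence increased P(M) from 0.7826 to 0.9691.


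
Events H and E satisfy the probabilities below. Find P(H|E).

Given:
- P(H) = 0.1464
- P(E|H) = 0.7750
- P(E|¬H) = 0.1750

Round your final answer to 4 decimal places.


Bayes' theorem: P(H|E) = P(E|H) × P(H) / P(E)

Step 1: Calculate P(E) using law of total probability
P(E) = P(E|H)P(H) + P(E|¬H)P(¬H)
     = 0.7750 × 0.1464 + 0.1750 × 0.8536
     = 0.11346000 + 0.14938000
     = 0.26284000

Step 2: Apply Bayes' theorem
P(H|E) = P(E|H) × P(H) / P(E)
       = 0.11346000 / 0.26284000
       = 0.4317


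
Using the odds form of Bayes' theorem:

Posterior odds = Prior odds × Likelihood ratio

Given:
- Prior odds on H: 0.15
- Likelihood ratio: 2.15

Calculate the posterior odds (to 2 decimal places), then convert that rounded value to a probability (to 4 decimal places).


Step 1: Calculate posterior odds
Posterior odds = Prior odds × LR
               = 0.15 × 2.15
               = 0.32

Step 2: Convert to probability
P(H|E) = Posterior odds / (1 + Posterior odds)
       = 0.32 / (1 + 0.32)
       = 0.32 / 1.32
       = 0.2424

The evidence increased P(H) from 0.1304 to 0.2424.


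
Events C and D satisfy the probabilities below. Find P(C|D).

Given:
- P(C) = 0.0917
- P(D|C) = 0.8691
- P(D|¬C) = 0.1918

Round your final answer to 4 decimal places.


Bayes' theorem: P(C|D) = P(D|C) × P(C) / P(D)

Step 1: Calculate P(D) using law of total probability
P(D) = P(D|C)P(C) + P(D|¬C)P(¬C)
     = 0.8691 × 0.0917 + 0.1918 × 0.9083
     = 0.07969647 + 0.17421194
     = 0.25390841

Step 2: Apply Bayes' theorem
P(C|D) = P(D|C) × P(C) / P(D)
       = 0.07969647 / 0.25390841
       = 0.3139


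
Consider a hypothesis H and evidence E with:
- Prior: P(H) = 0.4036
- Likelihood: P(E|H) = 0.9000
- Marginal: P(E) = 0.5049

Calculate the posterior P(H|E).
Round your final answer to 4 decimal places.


Using Bayes' theorem:

P(H|E) = P(E|H) × P(H) / P(E)
       = 0.9000 × 0.4036 / 0.5049
       = 0.36324000 / 0.5049
       = 0.7194

The evidence strengthens our belief in H.
Prior: 0.4036 → Posterior: 0.7194


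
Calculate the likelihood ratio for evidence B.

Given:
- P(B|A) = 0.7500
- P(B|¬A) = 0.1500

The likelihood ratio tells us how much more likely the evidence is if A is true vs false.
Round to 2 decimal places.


Likelihood Ratio (LR) = P(B|A) / P(B|¬A)

LR = 0.7500 / 0.1500
   = 5.00

The evidence is 5.00 times more likely if A is true than if A is false.
LR > 1, so observing B raises the odds in favor of A.


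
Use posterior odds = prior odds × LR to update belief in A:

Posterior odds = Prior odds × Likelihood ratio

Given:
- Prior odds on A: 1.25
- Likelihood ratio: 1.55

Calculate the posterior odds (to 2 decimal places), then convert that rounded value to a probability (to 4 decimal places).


Step 1: Calculate posterior odds
Posterior odds = Prior odds × LR
               = 1.25 × 1.55
               = 1.94

Step 2: Convert to probability
P(A|E) = Posterior odds / (1 + Posterior odds)
       = 1.94 / (1 + 1.94)
       = 1.94 / 2.94
       = 0.6599

The evidence increased P(A) from 0.5556 to 0.6599.


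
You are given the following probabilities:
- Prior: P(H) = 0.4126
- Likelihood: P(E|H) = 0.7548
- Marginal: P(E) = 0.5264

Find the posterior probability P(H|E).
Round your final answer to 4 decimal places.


Using Bayes' theorem:

P(H|E) = P(E|H) × P(H) / P(E)
       = 0.7548 × 0.4126 / 0.5264
       = 0.31143048 / 0.5264
       = 0.5916

The evidence strengthens our belief in H.
Prior: 0.4126 → Posterior: 0.5916


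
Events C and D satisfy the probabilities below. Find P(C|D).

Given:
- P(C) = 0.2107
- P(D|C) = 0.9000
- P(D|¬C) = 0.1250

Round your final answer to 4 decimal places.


Bayes' theorem: P(C|D) = P(D|C) × P(C) / P(D)

Step 1: Calculate P(D) using law of total probability
P(D) = P(D|C)P(C) + P(D|¬C)P(¬C)
     = 0.9000 × 0.2107 + 0.1250 × 0.7893
     = 0.18963000 + 0.09866250
     = 0.28829250

Step 2: Apply Bayes' theorem
P(C|D) = P(D|C) × P(C) / P(D)
       = 0.18963000 / 0.28829250
       = 0.6578


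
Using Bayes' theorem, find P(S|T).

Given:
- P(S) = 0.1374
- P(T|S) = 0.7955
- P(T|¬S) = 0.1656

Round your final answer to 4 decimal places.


Bayes' theorem: P(S|T) = P(T|S) × P(S) / P(T)

Step 1: Calculate P(T) using law of total probability
P(T) = P(T|S)P(S) + P(T|¬S)P(¬S)
     = 0.7955 × 0.1374 + 0.1656 × 0.8626
     = 0.10930170 + 0.14284656
     = 0.25214826

Step 2: Apply Bayes' theorem
P(S|T) = P(T|S) × P(S) / P(T)
       = 0.10930170 / 0.25214826
       = 0.4335


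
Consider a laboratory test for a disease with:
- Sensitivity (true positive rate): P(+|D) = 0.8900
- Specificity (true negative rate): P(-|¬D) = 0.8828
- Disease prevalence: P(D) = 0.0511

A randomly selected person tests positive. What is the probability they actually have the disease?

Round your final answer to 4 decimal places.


Let D = has disease, + = positive test

Given:
- P(D) = 0.0511 (prevalence)
- P(+|D) = 0.8900 (sensitivity)
- P(-|¬D) = 0.8828 (specificity)
- P(+|¬D) = 0.1172 (false positive rate = 1 - specificity)

Step 1: Find P(+)
P(+) = P(+|D)P(D) + P(+|¬D)P(¬D)
     = 0.8900 × 0.0511 + 0.1172 × 0.9489
     = 0.04547900 + 0.11121108
     = 0.15669008

Step 2: Apply Bayes' theorem for P(D|+)
P(D|+) = P(+|D)P(D) / P(+)
       = 0.04547900 / 0.15669008
       = 0.2902


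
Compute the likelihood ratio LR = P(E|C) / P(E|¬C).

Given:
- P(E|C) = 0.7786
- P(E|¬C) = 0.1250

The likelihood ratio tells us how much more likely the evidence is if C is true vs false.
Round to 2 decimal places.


Likelihood Ratio (LR) = P(E|C) / P(E|¬C)

LR = 0.7786 / 0.1250
   = 6.23

The evidence is 6.23 times more likely if C is true than if C is false.
Because LR exceeds 1, E is evidence for C.


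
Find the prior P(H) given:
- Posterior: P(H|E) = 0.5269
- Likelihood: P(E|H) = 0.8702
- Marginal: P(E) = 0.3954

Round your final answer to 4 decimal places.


From Bayes' theorem: P(H|E) = P(E|H) × P(H) / P(E)

Rearranging for P(H):
P(H) = P(H|E) × P(E) / P(E|H)
     = 0.5269 × 0.3954 / 0.8702
     = 0.20833626 / 0.8702
     = 0.2394


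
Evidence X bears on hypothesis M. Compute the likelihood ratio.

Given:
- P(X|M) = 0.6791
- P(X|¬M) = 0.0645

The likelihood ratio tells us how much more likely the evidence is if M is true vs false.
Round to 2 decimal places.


Likelihood Ratio (LR) = P(X|M) / P(X|¬M)

LR = 0.6791 / 0.0645
   = 10.53

The evidence is 10.53 times more likely if M is true than if M is false.
LR > 1, so observing X raises the odds in favor of M.


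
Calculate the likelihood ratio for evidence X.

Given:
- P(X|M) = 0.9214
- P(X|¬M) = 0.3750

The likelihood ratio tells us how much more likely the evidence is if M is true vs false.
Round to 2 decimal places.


Likelihood Ratio (LR) = P(X|M) / P(X|¬M)

LR = 0.9214 / 0.3750
   = 2.46

The evidence is 2.46 times more likely if M is true than if M is false.
LR > 1, so observing X raises the odds in favor of M.


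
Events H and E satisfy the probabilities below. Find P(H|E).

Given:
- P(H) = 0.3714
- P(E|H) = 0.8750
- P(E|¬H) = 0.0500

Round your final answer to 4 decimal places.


Bayes' theorem: P(H|E) = P(E|H) × P(H) / P(E)

Step 1: Calculate P(E) using law of total probability
P(E) = P(E|H)P(H) + P(E|¬H)P(¬H)
     = 0.8750 × 0.3714 + 0.0500 × 0.6286
     = 0.32497500 + 0.03143000
     = 0.35640500

Step 2: Apply Bayes' theorem
P(H|E) = P(E|H) × P(H) / P(E)
       = 0.32497500 / 0.35640500
       = 0.9118


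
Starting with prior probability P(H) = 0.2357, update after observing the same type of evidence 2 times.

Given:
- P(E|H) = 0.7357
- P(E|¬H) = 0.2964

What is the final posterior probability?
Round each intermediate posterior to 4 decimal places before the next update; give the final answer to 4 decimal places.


Sequential Bayesian updating:

Initial prior: P(H) = 0.2357

Update 1:
  P(E) = 0.7357 × 0.2357 + 0.2964 × 0.7643 = 0.17340449 + 0.22653852 = 0.39994301
  P(H|E) = 0.17340449 / 0.39994301 = 0.4336

Update 2:
  P(E) = 0.7357 × 0.4336 + 0.2964 × 0.5664 = 0.31899952 + 0.16788096 = 0.48688048
  P(H|E) = 0.31899952 / 0.48688048 = 0.6552

Final posterior: 0.6552


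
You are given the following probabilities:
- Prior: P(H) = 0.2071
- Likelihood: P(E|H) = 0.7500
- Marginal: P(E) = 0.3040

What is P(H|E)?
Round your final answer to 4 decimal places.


Using Bayes' theorem:

P(H|E) = P(E|H) × P(H) / P(E)
       = 0.7500 × 0.2071 / 0.3040
       = 0.15532500 / 0.3040
       = 0.5109

The evidence strengthens our belief in H.
Prior: 0.2071 → Posterior: 0.5109


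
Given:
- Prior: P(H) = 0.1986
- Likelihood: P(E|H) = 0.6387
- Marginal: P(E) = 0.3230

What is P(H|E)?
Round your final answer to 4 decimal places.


Using Bayes' theorem:

P(H|E) = P(E|H) × P(H) / P(E)
       = 0.6387 × 0.1986 / 0.3230
       = 0.12684582 / 0.3230
       = 0.3927

The evidence strengthens our belief in H.
Prior: 0.1986 → Posterior: 0.3927


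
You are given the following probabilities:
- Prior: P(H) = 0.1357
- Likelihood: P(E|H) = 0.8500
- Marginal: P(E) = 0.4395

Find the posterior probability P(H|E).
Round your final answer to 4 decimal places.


Using Bayes' theorem:

P(H|E) = P(E|H) × P(H) / P(E)
       = 0.8500 × 0.1357 / 0.4395
       = 0.11534500 / 0.4395
       = 0.2624

The evidence strengthens our belief in H.
Prior: 0.1357 → Posterior: 0.2624


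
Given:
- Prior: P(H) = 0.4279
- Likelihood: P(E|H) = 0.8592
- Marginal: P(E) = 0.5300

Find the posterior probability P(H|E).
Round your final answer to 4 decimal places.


Using Bayes' theorem:

P(H|E) = P(E|H) × P(H) / P(E)
       = 0.8592 × 0.4279 / 0.5300
       = 0.36765168 / 0.5300
       = 0.6937

The evidence strengthens our belief in H.
Prior: 0.4279 → Posterior: 0.6937


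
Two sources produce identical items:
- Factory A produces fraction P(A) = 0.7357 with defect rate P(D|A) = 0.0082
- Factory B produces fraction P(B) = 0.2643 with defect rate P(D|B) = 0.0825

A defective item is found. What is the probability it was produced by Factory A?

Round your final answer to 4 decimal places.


Let A = from Factory A, D = defective

Given:
- P(A) = 0.7357, P(B) = 0.2643
- P(D|A) = 0.0082, P(D|B) = 0.0825

Step 1: Find P(D)
P(D) = P(D|A)P(A) + P(D|B)P(B)
     = 0.0082 × 0.7357 + 0.0825 × 0.2643
     = 0.00603274 + 0.02180475
     = 0.02783749

Step 2: Apply Bayes' theorem
P(A|D) = P(D|A)P(A) / P(D)
       = 0.00603274 / 0.02783749
       = 0.2167


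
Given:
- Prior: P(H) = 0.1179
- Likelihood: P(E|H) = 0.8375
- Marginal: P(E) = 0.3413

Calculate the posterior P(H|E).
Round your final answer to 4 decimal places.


Using Bayes' theorem:

P(H|E) = P(E|H) × P(H) / P(E)
       = 0.8375 × 0.1179 / 0.3413
       = 0.09874125 / 0.3413
       = 0.2893

The evidence strengthens our belief in H.
Prior: 0.1179 → Posterior: 0.2893


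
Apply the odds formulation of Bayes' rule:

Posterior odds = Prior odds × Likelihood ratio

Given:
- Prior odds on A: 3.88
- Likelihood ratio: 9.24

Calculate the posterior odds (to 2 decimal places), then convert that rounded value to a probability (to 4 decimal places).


Step 1: Calculate posterior odds
Posterior odds = Prior odds × LR
               = 3.88 × 9.24
               = 35.85

Step 2: Convert to probability
P(A|E) = Posterior odds / (1 + Posterior odds)
       = 35.85 / (1 + 35.85)
       = 35.85 / 36.85
       = 0.9729

The evidence increased P(A) from 0.7951 to 0.9729.


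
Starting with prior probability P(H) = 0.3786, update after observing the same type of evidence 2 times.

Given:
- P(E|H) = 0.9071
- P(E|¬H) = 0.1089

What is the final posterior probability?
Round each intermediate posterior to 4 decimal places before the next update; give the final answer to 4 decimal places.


Sequential Bayesian updating:

Initial prior: P(H) = 0.3786

Update 1:
  P(E) = 0.9071 × 0.3786 + 0.1089 × 0.6214 = 0.34342806 + 0.06767046 = 0.41109852
  P(H|E) = 0.34342806 / 0.41109852 = 0.8354

Update 2:
  P(E) = 0.9071 × 0.8354 + 0.1089 × 0.1646 = 0.75779134 + 0.01792494 = 0.77571628
  P(H|E) = 0.75779134 / 0.77571628 = 0.9769

Final posterior: 0.9769


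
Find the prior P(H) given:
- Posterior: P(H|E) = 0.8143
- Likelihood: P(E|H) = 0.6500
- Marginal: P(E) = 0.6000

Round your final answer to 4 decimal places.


From Bayes' theorem: P(H|E) = P(E|H) × P(H) / P(E)

Rearranging for P(H):
P(H) = P(H|E) × P(E) / P(E|H)
     = 0.8143 × 0.6000 / 0.6500
     = 0.48858000 / 0.6500
     = 0.7517


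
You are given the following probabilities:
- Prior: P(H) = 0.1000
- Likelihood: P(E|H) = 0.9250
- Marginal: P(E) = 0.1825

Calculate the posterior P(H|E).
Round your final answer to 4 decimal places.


Using Bayes' theorem:

P(H|E) = P(E|H) × P(H) / P(E)
       = 0.9250 × 0.1000 / 0.1825
       = 0.09250000 / 0.1825
       = 0.5068

The evidence strengthens our belief in H.
Prior: 0.1000 → Posterior: 0.5068


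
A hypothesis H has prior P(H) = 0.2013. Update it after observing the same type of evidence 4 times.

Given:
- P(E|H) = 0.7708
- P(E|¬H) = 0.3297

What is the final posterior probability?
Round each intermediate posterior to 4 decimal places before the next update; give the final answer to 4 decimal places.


Sequential Bayesian updating:

Initial prior: P(H) = 0.2013

Update 1:
  P(E) = 0.7708 × 0.2013 + 0.3297 × 0.7987 = 0.15516204 + 0.26333139 = 0.41849343
  P(H|E) = 0.15516204 / 0.41849343 = 0.3708

Update 2:
  P(E) = 0.7708 × 0.3708 + 0.3297 × 0.6292 = 0.28581264 + 0.20744724 = 0.49325988
  P(H|E) = 0.28581264 / 0.49325988 = 0.5794

Update 3:
  P(E) = 0.7708 × 0.5794 + 0.3297 × 0.4206 = 0.44660152 + 0.13867182 = 0.58527334
  P(H|E) = 0.44660152 / 0.58527334 = 0.7631

Update 4:
  P(E) = 0.7708 × 0.7631 + 0.3297 × 0.2369 = 0.58819748 + 0.07810593 = 0.66630341
  P(H|E) = 0.58819748 / 0.66630341 = 0.8828

Final posterior: 0.8828


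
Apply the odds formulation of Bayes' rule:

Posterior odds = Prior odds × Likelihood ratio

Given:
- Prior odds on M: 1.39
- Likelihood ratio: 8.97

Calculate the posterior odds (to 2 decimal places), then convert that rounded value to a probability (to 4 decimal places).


Step 1: Calculate posterior odds
Posterior odds = Prior odds × LR
               = 1.39 × 8.97
               = 12.47

Step 2: Convert to probability
P(M|E) = Posterior odds / (1 + Posterior odds)
       = 12.47 / (1 + 12.47)
       = 12.47 / 13.47
       = 0.9258

The evidence increased P(M) from 0.5816 to 0.9258.


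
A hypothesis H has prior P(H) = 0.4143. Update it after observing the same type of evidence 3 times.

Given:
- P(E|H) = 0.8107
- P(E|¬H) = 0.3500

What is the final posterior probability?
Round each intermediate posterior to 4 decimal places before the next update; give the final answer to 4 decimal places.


Sequential Bayesian updating:

Initial prior: P(H) = 0.4143

Update 1:
  P(E) = 0.8107 × 0.4143 + 0.3500 × 0.5857 = 0.33587301 + 0.20499500 = 0.54086801
  P(H|E) = 0.33587301 / 0.54086801 = 0.6210

Update 2:
  P(E) = 0.8107 × 0.6210 + 0.3500 × 0.3790 = 0.50344470 + 0.13265000 = 0.63609470
  P(H|E) = 0.50344470 / 0.63609470 = 0.7915

Update 3:
  P(E) = 0.8107 × 0.7915 + 0.3500 × 0.2085 = 0.64166905 + 0.07297500 = 0.71464405
  P(H|E) = 0.64166905 / 0.71464405 = 0.8979

Final posterior: 0.8979


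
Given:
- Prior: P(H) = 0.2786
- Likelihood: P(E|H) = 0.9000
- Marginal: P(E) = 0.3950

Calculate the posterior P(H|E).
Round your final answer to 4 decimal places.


Using Bayes' theorem:

P(H|E) = P(E|H) × P(H) / P(E)
       = 0.9000 × 0.2786 / 0.3950
       = 0.25074000 / 0.3950
       = 0.6348

The evidence strengthens our belief in H.
Prior: 0.2786 → Posterior: 0.6348


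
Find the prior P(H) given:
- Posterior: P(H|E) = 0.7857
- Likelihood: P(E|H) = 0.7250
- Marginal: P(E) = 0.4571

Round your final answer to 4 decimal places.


From Bayes' theorem: P(H|E) = P(E|H) × P(H) / P(E)

Rearranging for P(H):
P(H) = P(H|E) × P(E) / P(E|H)
     = 0.7857 × 0.4571 / 0.7250
     = 0.35914347 / 0.7250
     = 0.4954


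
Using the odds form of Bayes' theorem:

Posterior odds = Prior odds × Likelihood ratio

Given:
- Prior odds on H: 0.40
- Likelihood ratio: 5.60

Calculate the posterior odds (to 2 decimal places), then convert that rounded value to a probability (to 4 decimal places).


Step 1: Calculate posterior odds
Posterior odds = Prior odds × LR
               = 0.40 × 5.60
               = 2.24

Step 2: Convert to probability
P(H|E) = Posterior odds / (1 + Posterior odds)
       = 2.24 / (1 + 2.24)
       = 2.24 / 3.24
       = 0.6914

The evidence increased P(H) from 0.2857 to 0.6914.


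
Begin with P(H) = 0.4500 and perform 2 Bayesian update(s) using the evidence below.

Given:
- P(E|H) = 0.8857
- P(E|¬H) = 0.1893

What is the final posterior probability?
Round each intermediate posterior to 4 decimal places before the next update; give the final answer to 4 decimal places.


Sequential Bayesian updating:

Initial prior: P(H) = 0.4500

Update 1:
  P(E) = 0.8857 × 0.4500 + 0.1893 × 0.5500 = 0.39856500 + 0.10411500 = 0.50268000
  P(H|E) = 0.39856500 / 0.50268000 = 0.7929

Update 2:
  P(E) = 0.8857 × 0.7929 + 0.1893 × 0.2071 = 0.70227153 + 0.03920403 = 0.74147556
  P(H|E) = 0.70227153 / 0.74147556 = 0.9471

Final posterior: 0.9471


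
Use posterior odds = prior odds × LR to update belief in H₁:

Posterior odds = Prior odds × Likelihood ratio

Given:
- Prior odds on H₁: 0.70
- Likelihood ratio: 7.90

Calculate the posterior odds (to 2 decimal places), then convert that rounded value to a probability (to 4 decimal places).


Step 1: Calculate posterior odds
Posterior odds = Prior odds × LR
               = 0.70 × 7.90
               = 5.53

Step 2: Convert to probability
P(H₁|E) = Posterior odds / (1 + Posterior odds)
       = 5.53 / (1 + 5.53)
       = 5.53 / 6.53
       = 0.8469

The evidence increased P(H₁) from 0.4118 to 0.8469.


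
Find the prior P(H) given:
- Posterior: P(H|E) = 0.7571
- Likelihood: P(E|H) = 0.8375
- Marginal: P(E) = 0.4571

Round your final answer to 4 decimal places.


From Bayes' theorem: P(H|E) = P(E|H) × P(H) / P(E)

Rearranging for P(H):
P(H) = P(H|E) × P(E) / P(E|H)
     = 0.7571 × 0.4571 / 0.8375
     = 0.34607041 / 0.8375
     = 0.4132


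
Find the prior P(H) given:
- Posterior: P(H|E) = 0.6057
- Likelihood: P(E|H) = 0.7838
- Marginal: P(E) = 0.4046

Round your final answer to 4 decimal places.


From Bayes' theorem: P(H|E) = P(E|H) × P(H) / P(E)

Rearranging for P(H):
P(H) = P(H|E) × P(E) / P(E|H)
     = 0.6057 × 0.4046 / 0.7838
     = 0.24506622 / 0.7838
     = 0.3127


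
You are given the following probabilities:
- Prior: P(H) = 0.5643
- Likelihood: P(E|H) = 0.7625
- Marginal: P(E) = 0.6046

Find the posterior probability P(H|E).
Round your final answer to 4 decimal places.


Using Bayes' theorem:

P(H|E) = P(E|H) × P(H) / P(E)
       = 0.7625 × 0.5643 / 0.6046
       = 0.43027875 / 0.6046
       = 0.7117

The evidence strengthens our belief in H.
Prior: 0.5643 → Posterior: 0.7117


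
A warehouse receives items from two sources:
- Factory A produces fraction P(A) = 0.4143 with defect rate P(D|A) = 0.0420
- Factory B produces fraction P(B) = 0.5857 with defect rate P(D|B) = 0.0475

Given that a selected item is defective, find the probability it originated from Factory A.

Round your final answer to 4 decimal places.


Let A = from Factory A, D = defective

Given:
- P(A) = 0.4143, P(B) = 0.5857
- P(D|A) = 0.0420, P(D|B) = 0.0475

Step 1: Find P(D)
P(D) = P(D|A)P(A) + P(D|B)P(B)
     = 0.0420 × 0.4143 + 0.0475 × 0.5857
     = 0.01740060 + 0.02782075
     = 0.04522135

Step 2: Apply Bayes' theorem
P(A|D) = P(D|A)P(A) / P(D)
       = 0.01740060 / 0.04522135
       = 0.3848


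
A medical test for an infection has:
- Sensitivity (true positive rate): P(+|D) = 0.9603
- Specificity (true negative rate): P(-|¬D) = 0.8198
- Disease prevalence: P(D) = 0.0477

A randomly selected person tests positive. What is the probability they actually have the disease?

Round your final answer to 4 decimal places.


Let D = has disease, + = positive test

Given:
- P(D) = 0.0477 (prevalence)
- P(+|D) = 0.9603 (sensitivity)
- P(-|¬D) = 0.8198 (specificity)
- P(+|¬D) = 0.1802 (false positive rate = 1 - specificity)

Step 1: Find P(+)
P(+) = P(+|D)P(D) + P(+|¬D)P(¬D)
     = 0.9603 × 0.0477 + 0.1802 × 0.9523
     = 0.04580631 + 0.17160446
     = 0.21741077

Step 2: Apply Bayes' theorem for P(D|+)
P(D|+) = P(+|D)P(D) / P(+)
       = 0.04580631 / 0.21741077
       = 0.2107


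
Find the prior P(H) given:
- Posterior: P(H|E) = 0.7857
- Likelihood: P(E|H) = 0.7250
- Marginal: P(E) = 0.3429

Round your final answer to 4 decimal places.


From Bayes' theorem: P(H|E) = P(E|H) × P(H) / P(E)

Rearranging for P(H):
P(H) = P(H|E) × P(E) / P(E|H)
     = 0.7857 × 0.3429 / 0.7250
     = 0.26941653 / 0.7250
     = 0.3716


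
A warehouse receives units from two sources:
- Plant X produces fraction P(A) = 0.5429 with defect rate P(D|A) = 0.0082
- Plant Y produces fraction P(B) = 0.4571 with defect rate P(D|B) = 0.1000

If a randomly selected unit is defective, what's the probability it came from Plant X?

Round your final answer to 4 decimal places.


Let A = from Plant X, D = defective

Given:
- P(A) = 0.5429, P(B) = 0.4571
- P(D|A) = 0.0082, P(D|B) = 0.1000

Step 1: Find P(D)
P(D) = P(D|A)P(A) + P(D|B)P(B)
     = 0.0082 × 0.5429 + 0.1000 × 0.4571
     = 0.00445178 + 0.04571000
     = 0.05016178

Step 2: Apply Bayes' theorem
P(A|D) = P(D|A)P(A) / P(D)
       = 0.00445178 / 0.05016178
       = 0.0887


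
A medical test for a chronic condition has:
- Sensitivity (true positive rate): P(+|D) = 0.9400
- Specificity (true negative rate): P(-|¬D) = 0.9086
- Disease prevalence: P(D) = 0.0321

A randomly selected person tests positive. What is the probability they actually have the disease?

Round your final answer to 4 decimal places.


Let D = has disease, + = positive test

Given:
- P(D) = 0.0321 (prevalence)
- P(+|D) = 0.9400 (sensitivity)
- P(-|¬D) = 0.9086 (specificity)
- P(+|¬D) = 0.0914 (false positive rate = 1 - specificity)

Step 1: Find P(+)
P(+) = P(+|D)P(D) + P(+|¬D)P(¬D)
     = 0.9400 × 0.0321 + 0.0914 × 0.9679
     = 0.03017400 + 0.08846606
     = 0.11864006

Step 2: Apply Bayes' theorem for P(D|+)
P(D|+) = P(+|D)P(D) / P(+)
       = 0.03017400 / 0.11864006
       = 0.2543


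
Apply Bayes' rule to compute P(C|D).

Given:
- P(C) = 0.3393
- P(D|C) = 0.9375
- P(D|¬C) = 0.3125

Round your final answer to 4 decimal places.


Bayes' theorem: P(C|D) = P(D|C) × P(C) / P(D)

Step 1: Calculate P(D) using law of total probability
P(D) = P(D|C)P(C) + P(D|¬C)P(¬C)
     = 0.9375 × 0.3393 + 0.3125 × 0.6607
     = 0.31809375 + 0.20646875
     = 0.52456250

Step 2: Apply Bayes' theorem
P(C|D) = P(D|C) × P(C) / P(D)
       = 0.31809375 / 0.52456250
       = 0.6064


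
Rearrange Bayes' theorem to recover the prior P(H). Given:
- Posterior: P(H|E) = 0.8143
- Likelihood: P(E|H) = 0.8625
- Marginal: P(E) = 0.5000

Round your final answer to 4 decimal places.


From Bayes' theorem: P(H|E) = P(E|H) × P(H) / P(E)

Rearranging for P(H):
P(H) = P(H|E) × P(E) / P(E|H)
     = 0.8143 × 0.5000 / 0.8625
     = 0.40715000 / 0.8625
     = 0.4721


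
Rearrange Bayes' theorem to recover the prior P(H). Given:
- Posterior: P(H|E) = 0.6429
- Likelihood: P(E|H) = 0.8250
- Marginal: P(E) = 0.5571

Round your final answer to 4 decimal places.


From Bayes' theorem: P(H|E) = P(E|H) × P(H) / P(E)

Rearranging for P(H):
P(H) = P(H|E) × P(E) / P(E|H)
     = 0.6429 × 0.5571 / 0.8250
     = 0.35815959 / 0.8250
     = 0.4341


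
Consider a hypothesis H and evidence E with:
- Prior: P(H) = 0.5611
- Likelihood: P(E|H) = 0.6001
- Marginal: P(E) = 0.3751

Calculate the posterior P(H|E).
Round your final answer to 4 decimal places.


Using Bayes' theorem:

P(H|E) = P(E|H) × P(H) / P(E)
       = 0.6001 × 0.5611 / 0.3751
       = 0.33671611 / 0.3751
       = 0.8977

The evidence strengthens our belief in H.
Prior: 0.5611 → Posterior: 0.8977


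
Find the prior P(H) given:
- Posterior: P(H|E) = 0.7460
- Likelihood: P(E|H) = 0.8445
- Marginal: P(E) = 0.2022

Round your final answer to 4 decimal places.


From Bayes' theorem: P(H|E) = P(E|H) × P(H) / P(E)

Rearranging for P(H):
P(H) = P(H|E) × P(E) / P(E|H)
     = 0.7460 × 0.2022 / 0.8445
     = 0.15084120 / 0.8445
     = 0.1786
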